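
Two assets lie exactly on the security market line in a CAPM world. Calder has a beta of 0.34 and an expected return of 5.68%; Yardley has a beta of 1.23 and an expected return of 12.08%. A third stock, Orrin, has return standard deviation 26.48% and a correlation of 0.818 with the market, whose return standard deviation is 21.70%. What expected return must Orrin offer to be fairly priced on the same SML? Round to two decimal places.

MRP = (12.08% − 5.68%) / (1.23 − 0.34) = 7.1910%
R_f = 5.68% − 0.34 × 7.1910% = 3.2351%
β_Orrin = ρ·σ_i/σ_m = 0.818 × 26.48 / 21.70 = 0.9982
E(R_Orrin) = R_f + β × MRP = 3.2351% + 0.9982 × 7.1910% = 10.41%

10.41%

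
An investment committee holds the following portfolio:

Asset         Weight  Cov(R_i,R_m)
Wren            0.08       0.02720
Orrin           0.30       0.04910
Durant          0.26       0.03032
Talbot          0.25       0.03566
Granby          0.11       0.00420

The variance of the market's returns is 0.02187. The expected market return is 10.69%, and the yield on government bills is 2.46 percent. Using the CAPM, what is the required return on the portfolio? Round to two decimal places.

β_Wren = 0.02720 / 0.02187 = 1.2437
β_Orrin = 0.04910 / 0.02187 = 2.2451
β_Durant = 0.03032 / 0.02187 = 1.3864
β_Talbot = 0.03566 / 0.02187 = 1.6305
β_Granby = 0.00420 / 0.02187 = 0.1920
β_P = Σ w_i β_i = 0.08×1.2437 + 0.30×2.2451 + 0.26×1.3864 + 0.25×1.6305 + 0.11×0.1920 = 1.5622
MRP = 10.69% − 2.46% = 8.23%
E(R_P) = R_f + β_P × MRP = 2.46% + 1.5622 × 8.23% = 15.32%

15.32%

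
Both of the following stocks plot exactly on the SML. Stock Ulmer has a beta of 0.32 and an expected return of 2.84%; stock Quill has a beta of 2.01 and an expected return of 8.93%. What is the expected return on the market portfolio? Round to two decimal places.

Both satisfy E(R) = R_f + β·MRP, so the slope of the SML is
MRP = (8.93% − 2.84%) / (2.01 − 0.32) = 6.09% / 1.69 = 3.6036%
R_f = E(R_Ulmer) − β_Ulmer·MRP = 2.84% − 0.32 × 3.6036% = 1.6868%
E(R_m) = R_f + MRP = 1.6868% + 3.6036% = 5.29%

5.29%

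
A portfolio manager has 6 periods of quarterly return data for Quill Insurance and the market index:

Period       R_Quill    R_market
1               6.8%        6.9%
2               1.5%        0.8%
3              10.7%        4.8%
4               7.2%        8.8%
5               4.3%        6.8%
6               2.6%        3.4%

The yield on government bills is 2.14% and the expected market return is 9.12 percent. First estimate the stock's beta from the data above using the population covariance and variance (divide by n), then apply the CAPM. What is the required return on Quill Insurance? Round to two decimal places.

6.74%

Mean R_i = (6.8 + 1.5 + 10.7 + 7.2 + 4.3 + 2.6) / 6 = 5.5167%
Mean R_m = (6.9 + 0.8 + 4.8 + 8.8 + 6.8 + 3.4) / 6 = 5.2500%
Σ(R_i − R̄_i)(R_m − R̄_m) = 27.1450  ⇒  Cov = 27.1450 / 6 = 4.5242
Σ(R_m − R̄_m)² = 41.1550  ⇒  Var(R_m) = 41.1550 / 6 = 6.8592
β = Cov / Var(R_m) = 4.5242 / 6.8592 = 0.6596
MRP = 9.12% − 2.14% = 6.98%
E(R) = R_f + β × MRP = 2.14% + 0.6596 × 6.98% = 6.74%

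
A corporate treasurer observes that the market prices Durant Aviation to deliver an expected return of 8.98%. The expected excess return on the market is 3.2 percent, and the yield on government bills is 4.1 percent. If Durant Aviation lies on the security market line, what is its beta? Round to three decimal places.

1.525

β = (E(R) − R_f) / MRP = (8.98% − 4.1%) / 3.2% = 4.88% / 3.2% = 1.525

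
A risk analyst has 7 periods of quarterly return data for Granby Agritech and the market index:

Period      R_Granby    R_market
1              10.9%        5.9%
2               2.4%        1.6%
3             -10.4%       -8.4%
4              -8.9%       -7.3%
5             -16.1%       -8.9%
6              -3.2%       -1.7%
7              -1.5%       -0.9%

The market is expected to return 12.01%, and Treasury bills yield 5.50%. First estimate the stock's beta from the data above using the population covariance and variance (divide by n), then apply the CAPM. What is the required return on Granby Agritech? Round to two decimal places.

15.68%

Mean R_i = (10.9 + 2.4 − 10.4 − 8.9 − 16.1 − 3.2 − 1.5) / 7 = -3.8286%
Mean R_m = (5.9 + 1.6 − 8.4 − 7.3 − 8.9 − 1.7 − 0.9) / 7 = -2.8143%
Σ(R_i − R̄_i)(R_m − R̄_m) = 295.1371  ⇒  Cov = 295.1371 / 7 = 42.1624
Σ(R_m − R̄_m)² = 188.6886  ⇒  Var(R_m) = 188.6886 / 7 = 26.9555
β = Cov / Var(R_m) = 42.1624 / 26.9555 = 1.5641
MRP = 12.01% − 5.50% = 6.51%
E(R) = R_f + β × MRP = 5.50% + 1.5641 × 6.51% = 15.68%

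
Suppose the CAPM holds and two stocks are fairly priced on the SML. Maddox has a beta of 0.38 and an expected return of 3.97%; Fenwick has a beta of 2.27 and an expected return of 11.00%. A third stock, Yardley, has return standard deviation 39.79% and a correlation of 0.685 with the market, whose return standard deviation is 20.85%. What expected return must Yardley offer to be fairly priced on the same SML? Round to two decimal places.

MRP = (11.00% − 3.97%) / (2.27 − 0.38) = 3.7196%
R_f = 3.97% − 0.38 × 3.7196% = 2.5566%
β_Yardley = ρ·σ_i/σ_m = 0.685 × 39.79 / 20.85 = 1.3072
E(R_Yardley) = R_f + β × MRP = 2.5566% + 1.3072 × 3.7196% = 7.42%

7.42%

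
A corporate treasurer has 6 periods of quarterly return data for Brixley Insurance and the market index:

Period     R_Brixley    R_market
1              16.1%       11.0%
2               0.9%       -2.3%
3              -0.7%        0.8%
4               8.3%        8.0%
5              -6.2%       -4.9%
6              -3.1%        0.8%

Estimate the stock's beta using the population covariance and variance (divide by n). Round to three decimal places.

1.264

Mean R_i = (16.1 + 0.9 − 0.7 + 8.3 − 6.2 − 3.1) / 6 = 2.5500%
Mean R_m = (11.0 − 2.3 + 0.8 + 8.0 − 4.9 + 0.8) / 6 = 2.2333%
Σ(R_i − R̄_i)(R_m − R̄_m) = 234.6000  ⇒  Cov = 234.6000 / 6 = 39.1000
Σ(R_m − R̄_m)² = 185.6533  ⇒  Var(R_m) = 185.6533 / 6 = 30.9422
β = Cov / Var(R_m) = 39.1000 / 30.9422 = 1.2636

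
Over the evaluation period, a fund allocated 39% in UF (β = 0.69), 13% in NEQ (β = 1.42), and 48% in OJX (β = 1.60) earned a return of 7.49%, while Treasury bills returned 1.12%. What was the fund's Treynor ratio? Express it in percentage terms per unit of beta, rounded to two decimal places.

5.21%

β_P = 0.39×0.69 + 0.13×1.42 + 0.48×1.60 = 1.2217
Treynor = (R_P − R_f) / β_P = (7.49% − 1.12%) / 1.2217 = 6.37% / 1.2217 = 5.21%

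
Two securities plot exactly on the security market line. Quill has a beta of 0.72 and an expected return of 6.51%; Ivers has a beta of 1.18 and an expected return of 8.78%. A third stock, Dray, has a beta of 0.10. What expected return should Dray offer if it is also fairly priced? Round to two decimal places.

3.45%

MRP (SML slope) = (8.78% − 6.51%) / (1.18 − 0.72) = 2.27% / 0.46 = 4.9348%
R_f (intercept) = 6.51% − 0.72 × 4.9348% = 2.9569%
E(R_Dray) = R_f + β × MRP = 2.9569% + 0.10 × 4.9348% = 3.45%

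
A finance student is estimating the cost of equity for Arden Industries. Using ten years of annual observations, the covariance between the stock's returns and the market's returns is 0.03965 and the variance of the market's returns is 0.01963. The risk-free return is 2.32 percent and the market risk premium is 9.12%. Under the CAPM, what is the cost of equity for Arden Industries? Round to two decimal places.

β = Cov(R_i, R_m) / Var(R_m) = 0.03965 / 0.01963 = 2.0199
E(R) = R_f + β × MRP = 2.32% + 2.0199 × 9.12% = 20.74%

20.74%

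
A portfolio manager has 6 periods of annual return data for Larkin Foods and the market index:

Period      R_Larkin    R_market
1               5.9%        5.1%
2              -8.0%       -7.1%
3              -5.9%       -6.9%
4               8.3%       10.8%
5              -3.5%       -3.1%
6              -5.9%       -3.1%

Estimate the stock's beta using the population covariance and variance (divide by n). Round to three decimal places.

0.934

Mean R_i = (5.9 − 8.0 − 5.9 + 8.3 − 3.5 − 5.9) / 6 = -1.5167%
Mean R_m = (5.1 − 7.1 − 6.9 + 10.8 − 3.1 − 3.1) / 6 = -0.7167%
Σ(R_i − R̄_i)(R_m − R̄_m) = 239.8583  ⇒  Cov = 239.8583 / 6 = 39.9764
Σ(R_m − R̄_m)² = 256.8083  ⇒  Var(R_m) = 256.8083 / 6 = 42.8014
β = Cov / Var(R_m) = 39.9764 / 42.8014 = 0.9340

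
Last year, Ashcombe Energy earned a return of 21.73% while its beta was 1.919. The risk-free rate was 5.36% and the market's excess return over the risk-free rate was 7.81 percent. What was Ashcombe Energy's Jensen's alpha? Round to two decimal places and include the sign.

CAPM benchmark = R_f + β(R_m − R_f) = 5.36% + 1.919 × 7.81% = 20.34739%
α = actual − benchmark = 21.73% − 20.34739% = +1.38%

+1.38%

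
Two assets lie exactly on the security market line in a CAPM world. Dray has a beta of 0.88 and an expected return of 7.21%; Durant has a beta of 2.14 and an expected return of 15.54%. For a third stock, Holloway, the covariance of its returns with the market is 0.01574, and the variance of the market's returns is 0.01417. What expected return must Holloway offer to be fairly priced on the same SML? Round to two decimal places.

8.74%

MRP = (15.54% − 7.21%) / (2.14 − 0.88) = 6.6111%
R_f = 7.21% − 0.88 × 6.6111% = 1.3922%
β_Holloway = Cov / Var(R_m) = 0.01574 / 0.01417 = 1.1108
E(R_Holloway) = R_f + β × MRP = 1.3922% + 1.1108 × 6.6111% = 8.74%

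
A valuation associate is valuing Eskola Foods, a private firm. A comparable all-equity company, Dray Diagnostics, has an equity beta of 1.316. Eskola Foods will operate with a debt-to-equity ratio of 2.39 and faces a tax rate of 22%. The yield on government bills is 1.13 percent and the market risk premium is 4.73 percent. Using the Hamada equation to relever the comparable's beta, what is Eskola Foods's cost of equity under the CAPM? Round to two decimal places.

β_L = β_U × [1 + (1 − t)(D/E)] = 1.316 × [1 + (1 − 0.22) × 2.39]
    = 1.316 × [1 + 0.78 × 2.39] = 1.316 × 2.8642 = 3.7693
E(R) = R_f + β_L × MRP = 1.13% + 3.7693 × 4.73% = 18.96%

18.96%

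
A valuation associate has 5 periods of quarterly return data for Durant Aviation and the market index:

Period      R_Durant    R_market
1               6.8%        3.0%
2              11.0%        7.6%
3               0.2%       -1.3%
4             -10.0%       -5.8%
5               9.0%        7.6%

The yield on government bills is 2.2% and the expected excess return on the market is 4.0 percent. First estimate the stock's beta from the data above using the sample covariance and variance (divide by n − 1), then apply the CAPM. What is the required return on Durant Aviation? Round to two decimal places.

Mean R_i = (6.8 + 11.0 + 0.2 − 10.0 + 9.0) / 5 = 3.4000%
Mean R_m = (3.0 + 7.6 − 1.3 − 5.8 + 7.6) / 5 = 2.2200%
Σ(R_i − R̄_i)(R_m − R̄_m) = 192.4000  ⇒  Cov = 192.4000 / 4 = 48.1000
Σ(R_m − R̄_m)² = 135.2080  ⇒  Var(R_m) = 135.2080 / 4 = 33.8020
β = Cov / Var(R_m) = 48.1000 / 33.8020 = 1.4230
E(R) = R_f + β × MRP = 2.2% + 1.4230 × 4.0% = 7.89%

7.89%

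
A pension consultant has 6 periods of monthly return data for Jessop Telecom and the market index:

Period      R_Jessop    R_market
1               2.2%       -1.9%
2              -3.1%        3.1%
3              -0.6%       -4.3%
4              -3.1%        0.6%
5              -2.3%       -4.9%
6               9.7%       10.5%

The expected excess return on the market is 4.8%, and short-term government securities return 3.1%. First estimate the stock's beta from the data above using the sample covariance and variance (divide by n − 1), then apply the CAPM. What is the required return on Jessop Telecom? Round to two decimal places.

5.97%

Mean R_i = (2.2 − 3.1 − 0.6 − 3.1 − 2.3 + 9.7) / 6 = 0.4667%
Mean R_m = (-1.9 + 3.1 − 4.3 + 0.6 − 4.9 + 10.5) / 6 = 0.5167%
Σ(R_i − R̄_i)(R_m − R̄_m) = 98.6033  ⇒  Cov = 98.6033 / 5 = 19.7207
Σ(R_m − R̄_m)² = 164.7283  ⇒  Var(R_m) = 164.7283 / 5 = 32.9457
β = Cov / Var(R_m) = 19.7207 / 32.9457 = 0.5986
E(R) = R_f + β × MRP = 3.1% + 0.5986 × 4.8% = 5.97%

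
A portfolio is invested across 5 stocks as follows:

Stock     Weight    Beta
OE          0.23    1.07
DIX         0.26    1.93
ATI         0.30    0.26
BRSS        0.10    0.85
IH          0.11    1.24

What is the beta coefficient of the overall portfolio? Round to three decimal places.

β_P = Σ w_i β_i = 0.23×1.07 + 0.26×1.93 + 0.30×0.26 + 0.10×0.85 + 0.11×1.24 = 1.0473

1.047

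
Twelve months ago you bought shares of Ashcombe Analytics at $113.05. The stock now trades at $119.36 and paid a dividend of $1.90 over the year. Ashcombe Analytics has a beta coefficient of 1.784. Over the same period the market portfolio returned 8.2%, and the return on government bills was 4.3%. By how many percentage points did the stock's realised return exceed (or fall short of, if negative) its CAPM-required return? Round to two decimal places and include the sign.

Realised HPR = (P1 + D1 − P0) / P0 = (119.36 + 1.90 − 113.05) / 113.05 = 8.21 / 113.05 = 7.2623%
MRP = 8.2% − 4.3% = 3.90%
CAPM required = R_f + β·MRP = 4.3% + 1.784 × 3.9% = 11.2576%
α = realised − required = 7.2623% − 11.2576% = -4.00%

-4.00%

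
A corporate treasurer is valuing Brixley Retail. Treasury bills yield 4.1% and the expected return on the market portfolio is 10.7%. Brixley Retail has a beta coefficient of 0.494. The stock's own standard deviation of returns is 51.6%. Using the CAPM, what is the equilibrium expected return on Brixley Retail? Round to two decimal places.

Market risk premium = E(R_m) − R_f = 10.7% − 4.1% = 6.60%
E(R) = R_f + β × MRP = 4.1% + 0.494 × 6.6% = 7.36%

7.36%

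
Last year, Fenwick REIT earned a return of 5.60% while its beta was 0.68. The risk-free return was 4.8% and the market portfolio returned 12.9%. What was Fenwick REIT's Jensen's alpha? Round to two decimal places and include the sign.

Market excess return = 12.9% − 4.8% = 8.10%
CAPM benchmark = R_f + β(R_m − R_f) = 4.8% + 0.68 × 8.1% = 10.3080%
α = actual − benchmark = 5.60% − 10.3080% = -4.71%

-4.71%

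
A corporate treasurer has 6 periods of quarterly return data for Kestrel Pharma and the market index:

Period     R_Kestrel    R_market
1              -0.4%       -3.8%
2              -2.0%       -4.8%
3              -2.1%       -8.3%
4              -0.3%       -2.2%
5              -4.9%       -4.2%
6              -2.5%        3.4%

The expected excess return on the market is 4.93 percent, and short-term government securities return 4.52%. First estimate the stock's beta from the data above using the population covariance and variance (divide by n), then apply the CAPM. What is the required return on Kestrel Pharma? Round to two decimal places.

Mean R_i = (-0.4 − 2.0 − 2.1 − 0.3 − 4.9 − 2.5) / 6 = -2.0333%
Mean R_m = (-3.8 − 4.8 − 8.3 − 2.2 − 4.2 + 3.4) / 6 = -3.3167%
Σ(R_i − R̄_i)(R_m − R̄_m) = 0.8267  ⇒  Cov = 0.8267 / 6 = 0.1378
Σ(R_m − R̄_m)² = 74.4083  ⇒  Var(R_m) = 74.4083 / 6 = 12.4014
β = Cov / Var(R_m) = 0.1378 / 12.4014 = 0.0111
E(R) = R_f + β × MRP = 4.52% + 0.0111 × 4.93% = 4.57%

4.57%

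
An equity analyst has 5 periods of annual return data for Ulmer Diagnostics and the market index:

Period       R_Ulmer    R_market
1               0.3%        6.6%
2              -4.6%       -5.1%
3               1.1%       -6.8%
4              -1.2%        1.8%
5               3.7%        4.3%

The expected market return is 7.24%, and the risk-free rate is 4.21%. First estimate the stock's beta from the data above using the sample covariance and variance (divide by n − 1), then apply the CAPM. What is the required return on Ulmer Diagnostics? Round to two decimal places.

Mean R_i = (0.3 − 4.6 + 1.1 − 1.2 + 3.7) / 5 = -0.1400%
Mean R_m = (6.6 − 5.1 − 6.8 + 1.8 + 4.3) / 5 = 0.1600%
Σ(R_i − R̄_i)(R_m − R̄_m) = 31.8220  ⇒  Cov = 31.8220 / 4 = 7.9555
Σ(R_m − R̄_m)² = 137.4120  ⇒  Var(R_m) = 137.4120 / 4 = 34.3530
β = Cov / Var(R_m) = 7.9555 / 34.3530 = 0.2316
MRP = 7.24% − 4.21% = 3.03%
E(R) = R_f + β × MRP = 4.21% + 0.2316 × 3.03% = 4.91%

4.91%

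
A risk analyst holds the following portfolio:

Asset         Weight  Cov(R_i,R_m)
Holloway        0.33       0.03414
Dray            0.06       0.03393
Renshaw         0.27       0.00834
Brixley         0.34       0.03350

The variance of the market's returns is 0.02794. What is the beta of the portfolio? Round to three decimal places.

β_Holloway = 0.03414 / 0.02794 = 1.2219
β_Dray = 0.03393 / 0.02794 = 1.2144
β_Renshaw = 0.00834 / 0.02794 = 0.2985
β_Brixley = 0.03350 / 0.02794 = 1.1990
β_P = Σ w_i β_i = 0.33×1.2219 + 0.06×1.2144 + 0.27×0.2985 + 0.34×1.1990 = 0.9643

0.964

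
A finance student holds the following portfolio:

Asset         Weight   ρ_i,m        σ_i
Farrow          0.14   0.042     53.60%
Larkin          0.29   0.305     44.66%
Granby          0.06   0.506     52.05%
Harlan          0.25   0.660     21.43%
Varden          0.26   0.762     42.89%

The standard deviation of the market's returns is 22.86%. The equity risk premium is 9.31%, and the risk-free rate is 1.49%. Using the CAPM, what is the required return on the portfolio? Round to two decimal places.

8.77%

β_Farrow = 0.042 × 53.60% / 22.86% = 0.0985
β_Larkin = 0.305 × 44.66% / 22.86% = 0.5959
β_Granby = 0.506 × 52.05% / 22.86% = 1.1521
β_Harlan = 0.660 × 21.43% / 22.86% = 0.6187
β_Varden = 0.762 × 42.89% / 22.86% = 1.4297
β_P = Σ w_i β_i = 0.14×0.0985 + 0.29×0.5959 + 0.06×1.1521 + 0.25×0.6187 + 0.26×1.4297 = 0.7821
E(R_P) = R_f + β_P × MRP = 1.49% + 0.7821 × 9.31% = 8.77%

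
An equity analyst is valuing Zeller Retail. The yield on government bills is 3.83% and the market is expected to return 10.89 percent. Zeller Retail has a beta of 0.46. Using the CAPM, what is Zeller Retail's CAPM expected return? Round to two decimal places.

7.08%

Market risk premium = E(R_m) − R_f = 10.89% − 3.83% = 7.06%
E(R) = R_f + β × MRP = 3.83% + 0.46 × 7.06% = 7.08%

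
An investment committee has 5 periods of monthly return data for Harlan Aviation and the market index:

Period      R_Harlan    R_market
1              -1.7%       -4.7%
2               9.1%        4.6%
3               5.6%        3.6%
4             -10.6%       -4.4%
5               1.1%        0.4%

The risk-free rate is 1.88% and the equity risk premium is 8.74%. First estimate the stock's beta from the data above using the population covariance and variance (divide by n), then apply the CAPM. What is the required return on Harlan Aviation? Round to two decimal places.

15.44%

Mean R_i = (-1.7 + 9.1 + 5.6 − 10.6 + 1.1) / 5 = 0.7000%
Mean R_m = (-4.7 + 4.6 + 3.6 − 4.4 + 0.4) / 5 = -0.1000%
Σ(R_i − R̄_i)(R_m − R̄_m) = 117.4400  ⇒  Cov = 117.4400 / 5 = 23.4880
Σ(R_m − R̄_m)² = 75.6800  ⇒  Var(R_m) = 75.6800 / 5 = 15.1360
β = Cov / Var(R_m) = 23.4880 / 15.1360 = 1.5518
E(R) = R_f + β × MRP = 1.88% + 1.5518 × 8.74% = 15.44%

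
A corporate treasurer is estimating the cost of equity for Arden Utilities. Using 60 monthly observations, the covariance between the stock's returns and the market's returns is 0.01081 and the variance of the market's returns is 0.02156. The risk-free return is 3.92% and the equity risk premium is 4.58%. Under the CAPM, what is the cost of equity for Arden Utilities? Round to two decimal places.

β = Cov(R_i, R_m) / Var(R_m) = 0.01081 / 0.02156 = 0.5014
E(R) = R_f + β × MRP = 3.92% + 0.5014 × 4.58% = 6.22%

6.22%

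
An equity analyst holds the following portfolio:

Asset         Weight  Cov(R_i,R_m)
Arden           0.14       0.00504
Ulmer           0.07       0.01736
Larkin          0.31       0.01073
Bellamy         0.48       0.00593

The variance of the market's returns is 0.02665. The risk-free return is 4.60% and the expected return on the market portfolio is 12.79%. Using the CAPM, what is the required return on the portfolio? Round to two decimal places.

7.09%

β_Arden = 0.00504 / 0.02665 = 0.1891
β_Ulmer = 0.01736 / 0.02665 = 0.6514
β_Larkin = 0.01073 / 0.02665 = 0.4026
β_Bellamy = 0.00593 / 0.02665 = 0.2225
β_P = Σ w_i β_i = 0.14×0.1891 + 0.07×0.6514 + 0.31×0.4026 + 0.48×0.2225 = 0.3037
MRP = 12.79% − 4.60% = 8.19%
E(R_P) = R_f + β_P × MRP = 4.60% + 0.3037 × 8.19% = 7.09%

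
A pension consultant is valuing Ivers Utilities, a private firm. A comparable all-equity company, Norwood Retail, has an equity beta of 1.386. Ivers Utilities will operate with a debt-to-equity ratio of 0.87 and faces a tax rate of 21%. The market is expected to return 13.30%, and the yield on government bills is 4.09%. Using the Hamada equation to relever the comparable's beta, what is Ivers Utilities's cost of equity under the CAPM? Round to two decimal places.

25.63%

β_L = β_U × [1 + (1 − t)(D/E)] = 1.386 × [1 + (1 − 0.21) × 0.87]
    = 1.386 × [1 + 0.79 × 0.87] = 1.386 × 1.6873 = 2.3386
MRP = 13.30% − 4.09% = 9.21%
E(R) = R_f + β_L × MRP = 4.09% + 2.3386 × 9.21% = 25.63%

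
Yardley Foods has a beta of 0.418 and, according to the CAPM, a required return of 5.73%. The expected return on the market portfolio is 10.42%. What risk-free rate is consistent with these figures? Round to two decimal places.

2.36%

E(R) = R_f + β(E(R_m) − R_f) = R_f(1 − β) + β·E(R_m)
5.73% = R_f × (1 − 0.418) + 0.418 × 10.42%
5.73% = R_f × 0.582 + 4.35556%
R_f = (5.73% − 4.35556%) / 0.582 = 2.36%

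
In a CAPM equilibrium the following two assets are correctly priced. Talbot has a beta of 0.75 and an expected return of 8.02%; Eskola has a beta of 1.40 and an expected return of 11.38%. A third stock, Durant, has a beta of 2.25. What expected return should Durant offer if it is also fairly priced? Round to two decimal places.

15.77%

MRP (SML slope) = (11.38% − 8.02%) / (1.40 − 0.75) = 3.36% / 0.65 = 5.1692%
R_f (intercept) = 8.02% − 0.75 × 5.1692% = 4.1431%
E(R_Durant) = R_f + β × MRP = 4.1431% + 2.25 × 5.1692% = 15.77%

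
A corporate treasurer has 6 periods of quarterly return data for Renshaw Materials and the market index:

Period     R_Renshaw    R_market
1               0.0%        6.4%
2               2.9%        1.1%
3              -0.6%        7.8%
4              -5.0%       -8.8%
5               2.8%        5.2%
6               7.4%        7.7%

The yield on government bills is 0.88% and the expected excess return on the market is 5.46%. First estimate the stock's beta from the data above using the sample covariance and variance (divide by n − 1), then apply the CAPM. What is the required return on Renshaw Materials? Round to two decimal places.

Mean R_i = (0.0 + 2.9 − 0.6 − 5.0 + 2.8 + 7.4) / 6 = 1.2500%
Mean R_m = (6.4 + 1.1 + 7.8 − 8.8 + 5.2 + 7.7) / 6 = 3.2333%
Σ(R_i − R̄_i)(R_m − R̄_m) = 89.8000  ⇒  Cov = 89.8000 / 5 = 17.9600
Σ(R_m − R̄_m)² = 204.0533  ⇒  Var(R_m) = 204.0533 / 5 = 40.8107
β = Cov / Var(R_m) = 17.9600 / 40.8107 = 0.4401
E(R) = R_f + β × MRP = 0.88% + 0.4401 × 5.46% = 3.28%

3.28%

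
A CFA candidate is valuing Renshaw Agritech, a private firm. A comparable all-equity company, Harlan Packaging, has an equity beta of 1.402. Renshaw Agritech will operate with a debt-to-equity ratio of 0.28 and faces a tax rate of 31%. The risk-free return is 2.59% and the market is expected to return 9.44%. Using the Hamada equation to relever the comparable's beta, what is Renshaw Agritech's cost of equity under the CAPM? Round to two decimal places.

β_L = β_U × [1 + (1 − t)(D/E)] = 1.402 × [1 + (1 − 0.31) × 0.28]
    = 1.402 × [1 + 0.69 × 0.28] = 1.402 × 1.1932 = 1.6729
MRP = 9.44% − 2.59% = 6.85%
E(R) = R_f + β_L × MRP = 2.59% + 1.6729 × 6.85% = 14.05%

14.05%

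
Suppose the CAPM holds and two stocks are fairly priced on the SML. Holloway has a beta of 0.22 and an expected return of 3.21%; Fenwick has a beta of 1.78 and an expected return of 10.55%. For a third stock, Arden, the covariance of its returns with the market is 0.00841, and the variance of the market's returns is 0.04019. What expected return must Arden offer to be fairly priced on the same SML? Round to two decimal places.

3.16%

MRP = (10.55% − 3.21%) / (1.78 − 0.22) = 4.7051%
R_f = 3.21% − 0.22 × 4.7051% = 2.1749%
β_Arden = Cov / Var(R_m) = 0.00841 / 0.04019 = 0.2093
E(R_Arden) = R_f + β × MRP = 2.1749% + 0.2093 × 4.7051% = 3.16%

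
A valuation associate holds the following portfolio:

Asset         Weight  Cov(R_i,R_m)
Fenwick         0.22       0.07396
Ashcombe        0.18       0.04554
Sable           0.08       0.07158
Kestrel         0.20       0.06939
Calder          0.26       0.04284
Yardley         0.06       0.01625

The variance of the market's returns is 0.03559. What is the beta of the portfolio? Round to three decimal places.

β_Fenwick = 0.07396 / 0.03559 = 2.0781
β_Ashcombe = 0.04554 / 0.03559 = 1.2796
β_Sable = 0.07158 / 0.03559 = 2.0112
β_Kestrel = 0.06939 / 0.03559 = 1.9497
β_Calder = 0.04284 / 0.03559 = 1.2037
β_Yardley = 0.01625 / 0.03559 = 0.4566
β_P = Σ w_i β_i = 0.22×2.0781 + 0.18×1.2796 + 0.08×2.0112 + 0.20×1.9497 + 0.26×1.2037 + 0.06×0.4566 = 1.5787

1.579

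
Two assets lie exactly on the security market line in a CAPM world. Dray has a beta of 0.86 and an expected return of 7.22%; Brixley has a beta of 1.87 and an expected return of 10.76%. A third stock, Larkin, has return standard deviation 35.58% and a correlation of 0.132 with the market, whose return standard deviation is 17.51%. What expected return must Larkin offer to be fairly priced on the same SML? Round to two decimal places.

MRP = (10.76% − 7.22%) / (1.87 − 0.86) = 3.5050%
R_f = 7.22% − 0.86 × 3.5050% = 4.2057%
β_Larkin = ρ·σ_i/σ_m = 0.132 × 35.58 / 17.51 = 0.2682
E(R_Larkin) = R_f + β × MRP = 4.2057% + 0.2682 × 3.5050% = 5.15%

5.15%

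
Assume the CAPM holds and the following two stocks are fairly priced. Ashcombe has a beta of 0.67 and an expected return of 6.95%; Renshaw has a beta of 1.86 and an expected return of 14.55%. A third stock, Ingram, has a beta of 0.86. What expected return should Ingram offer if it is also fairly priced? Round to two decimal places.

8.16%

MRP (SML slope) = (14.55% − 6.95%) / (1.86 − 0.67) = 7.60% / 1.19 = 6.3866%
R_f (intercept) = 6.95% − 0.67 × 6.3866% = 2.6710%
E(R_Ingram) = R_f + β × MRP = 2.6710% + 0.86 × 6.3866% = 8.16%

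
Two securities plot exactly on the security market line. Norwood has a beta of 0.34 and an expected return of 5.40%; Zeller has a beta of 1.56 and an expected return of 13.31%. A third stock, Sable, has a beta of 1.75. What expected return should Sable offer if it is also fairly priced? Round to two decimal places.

14.54%

MRP (SML slope) = (13.31% − 5.40%) / (1.56 − 0.34) = 7.91% / 1.22 = 6.4836%
R_f (intercept) = 5.40% − 0.34 × 6.4836% = 3.1956%
E(R_Sable) = R_f + β × MRP = 3.1956% + 1.75 × 6.4836% = 14.54%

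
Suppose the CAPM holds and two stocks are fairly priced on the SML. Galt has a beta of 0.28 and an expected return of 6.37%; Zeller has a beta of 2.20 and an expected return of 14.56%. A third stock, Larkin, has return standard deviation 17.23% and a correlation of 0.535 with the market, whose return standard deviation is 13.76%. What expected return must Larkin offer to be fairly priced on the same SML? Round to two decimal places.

8.03%

MRP = (14.56% − 6.37%) / (2.20 − 0.28) = 4.2656%
R_f = 6.37% − 0.28 × 4.2656% = 5.1756%
β_Larkin = ρ·σ_i/σ_m = 0.535 × 17.23 / 13.76 = 0.6699
E(R_Larkin) = R_f + β × MRP = 5.1756% + 0.6699 × 4.2656% = 8.03%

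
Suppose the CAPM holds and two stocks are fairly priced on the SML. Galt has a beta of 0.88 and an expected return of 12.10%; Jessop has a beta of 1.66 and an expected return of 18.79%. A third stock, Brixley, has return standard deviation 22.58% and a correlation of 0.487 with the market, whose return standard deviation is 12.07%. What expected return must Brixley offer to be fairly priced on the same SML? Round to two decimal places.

12.37%

MRP = (18.79% − 12.10%) / (1.66 − 0.88) = 8.5769%
R_f = 12.10% − 0.88 × 8.5769% = 4.5523%
β_Brixley = ρ·σ_i/σ_m = 0.487 × 22.58 / 12.07 = 0.9111
E(R_Brixley) = R_f + β × MRP = 4.5523% + 0.9111 × 8.5769% = 12.37%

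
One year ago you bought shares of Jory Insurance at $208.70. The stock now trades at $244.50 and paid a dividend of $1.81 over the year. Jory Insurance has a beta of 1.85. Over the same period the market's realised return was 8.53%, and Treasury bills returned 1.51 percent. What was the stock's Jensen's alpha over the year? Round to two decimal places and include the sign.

Realised HPR = (P1 + D1 − P0) / P0 = (244.50 + 1.81 − 208.70) / 208.70 = 37.61 / 208.70 = 18.0211%
MRP = 8.53% − 1.51% = 7.02%
CAPM required = R_f + β·MRP = 1.51% + 1.85 × 7.02% = 14.4970%
α = realised − required = 18.0211% − 14.4970% = +3.52%

+3.52%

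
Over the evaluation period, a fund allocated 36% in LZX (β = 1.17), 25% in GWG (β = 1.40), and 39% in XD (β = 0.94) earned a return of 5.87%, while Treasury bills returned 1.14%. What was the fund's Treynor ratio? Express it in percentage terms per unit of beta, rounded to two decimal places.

4.16%

β_P = 0.36×1.17 + 0.25×1.40 + 0.39×0.94 = 1.1378
Treynor = (R_P − R_f) / β_P = (5.87% − 1.14%) / 1.1378 = 4.73% / 1.1378 = 4.16%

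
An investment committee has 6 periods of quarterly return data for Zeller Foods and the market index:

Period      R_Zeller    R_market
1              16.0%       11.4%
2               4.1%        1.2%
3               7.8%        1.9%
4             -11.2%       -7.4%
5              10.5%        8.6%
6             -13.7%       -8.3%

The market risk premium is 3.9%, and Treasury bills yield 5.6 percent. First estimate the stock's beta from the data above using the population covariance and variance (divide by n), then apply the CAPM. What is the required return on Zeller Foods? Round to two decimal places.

11.29%

Mean R_i = (16.0 + 4.1 + 7.8 − 11.2 + 10.5 − 13.7) / 6 = 2.2500%
Mean R_m = (11.4 + 1.2 + 1.9 − 7.4 + 8.6 − 8.3) / 6 = 1.2333%
Σ(R_i − R̄_i)(R_m − R̄_m) = 472.3800  ⇒  Cov = 472.3800 / 6 = 78.7300
Σ(R_m − R̄_m)² = 323.4933  ⇒  Var(R_m) = 323.4933 / 6 = 53.9156
β = Cov / Var(R_m) = 78.7300 / 53.9156 = 1.4602
E(R) = R_f + β × MRP = 5.6% + 1.4602 × 3.9% = 11.29%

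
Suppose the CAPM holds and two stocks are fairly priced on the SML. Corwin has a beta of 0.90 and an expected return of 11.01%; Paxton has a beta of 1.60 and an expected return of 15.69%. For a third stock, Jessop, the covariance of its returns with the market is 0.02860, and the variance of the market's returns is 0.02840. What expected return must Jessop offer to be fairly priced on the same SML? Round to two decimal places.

MRP = (15.69% − 11.01%) / (1.60 − 0.90) = 6.6857%
R_f = 11.01% − 0.90 × 6.6857% = 4.9929%
β_Jessop = Cov / Var(R_m) = 0.02860 / 0.02840 = 1.0070
E(R_Jessop) = R_f + β × MRP = 4.9929% + 1.0070 × 6.6857% = 11.73%

11.73%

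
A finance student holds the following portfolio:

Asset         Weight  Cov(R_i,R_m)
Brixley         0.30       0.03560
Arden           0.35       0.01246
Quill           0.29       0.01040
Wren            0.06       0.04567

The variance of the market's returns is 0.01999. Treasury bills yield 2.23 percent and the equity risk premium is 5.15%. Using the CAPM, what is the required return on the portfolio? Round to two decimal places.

β_Brixley = 0.03560 / 0.01999 = 1.7809
β_Arden = 0.01246 / 0.01999 = 0.6233
β_Quill = 0.01040 / 0.01999 = 0.5203
β_Wren = 0.04567 / 0.01999 = 2.2846
β_P = Σ w_i β_i = 0.30×1.7809 + 0.35×0.6233 + 0.29×0.5203 + 0.06×2.2846 = 1.0404
E(R_P) = R_f + β_P × MRP = 2.23% + 1.0404 × 5.15% = 7.59%

7.59%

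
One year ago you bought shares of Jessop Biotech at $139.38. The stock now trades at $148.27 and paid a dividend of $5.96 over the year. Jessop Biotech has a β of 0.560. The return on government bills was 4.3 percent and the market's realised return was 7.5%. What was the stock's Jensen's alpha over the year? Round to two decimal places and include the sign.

Realised HPR = (P1 + D1 − P0) / P0 = (148.27 + 5.96 − 139.38) / 139.38 = 14.85 / 139.38 = 10.6543%
MRP = 7.5% − 4.3% = 3.20%
CAPM required = R_f + β·MRP = 4.3% + 0.560 × 3.2% = 6.0920%
α = realised − required = 10.6543% − 6.0920% = +4.56%

+4.56%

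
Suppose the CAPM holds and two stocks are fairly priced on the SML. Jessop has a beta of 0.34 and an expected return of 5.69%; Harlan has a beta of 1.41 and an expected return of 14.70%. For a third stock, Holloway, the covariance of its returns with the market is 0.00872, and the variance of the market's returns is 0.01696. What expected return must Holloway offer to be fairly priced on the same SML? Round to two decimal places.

7.16%

MRP = (14.70% − 5.69%) / (1.41 − 0.34) = 8.4206%
R_f = 5.69% − 0.34 × 8.4206% = 2.8270%
β_Holloway = Cov / Var(R_m) = 0.00872 / 0.01696 = 0.5142
E(R_Holloway) = R_f + β × MRP = 2.8270% + 0.5142 × 8.4206% = 7.16%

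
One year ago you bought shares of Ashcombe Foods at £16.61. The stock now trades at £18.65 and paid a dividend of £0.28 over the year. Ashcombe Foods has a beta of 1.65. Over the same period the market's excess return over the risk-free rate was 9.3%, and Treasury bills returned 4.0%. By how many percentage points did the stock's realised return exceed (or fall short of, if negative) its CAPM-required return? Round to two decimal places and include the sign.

-5.38%

Realised HPR = (P1 + D1 − P0) / P0 = (18.65 + 0.28 − 16.61) / 16.61 = 2.32 / 16.61 = 13.9675%
CAPM required = R_f + β·MRP = 4.0% + 1.65 × 9.3% = 19.3450%
α = realised − required = 13.9675% − 19.3450% = -5.38%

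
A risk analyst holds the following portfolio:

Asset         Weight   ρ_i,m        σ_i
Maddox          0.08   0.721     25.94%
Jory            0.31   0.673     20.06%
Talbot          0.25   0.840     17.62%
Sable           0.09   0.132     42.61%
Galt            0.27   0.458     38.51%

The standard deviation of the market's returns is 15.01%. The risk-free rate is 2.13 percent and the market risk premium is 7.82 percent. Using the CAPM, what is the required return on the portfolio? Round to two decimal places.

9.76%

β_Maddox = 0.721 × 25.94% / 15.01% = 1.2460
β_Jory = 0.673 × 20.06% / 15.01% = 0.8994
β_Talbot = 0.840 × 17.62% / 15.01% = 0.9861
β_Sable = 0.132 × 42.61% / 15.01% = 0.3747
β_Galt = 0.458 × 38.51% / 15.01% = 1.1751
β_P = Σ w_i β_i = 0.08×1.2460 + 0.31×0.8994 + 0.25×0.9861 + 0.09×0.3747 + 0.27×1.1751 = 0.9760
E(R_P) = R_f + β_P × MRP = 2.13% + 0.9760 × 7.82% = 9.76%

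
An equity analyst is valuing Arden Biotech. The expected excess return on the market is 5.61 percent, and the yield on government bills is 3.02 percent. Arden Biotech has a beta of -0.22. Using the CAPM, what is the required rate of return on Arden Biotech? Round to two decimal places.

1.79%

E(R) = R_f + β × MRP = 3.02% + -0.22 × 5.61% = 1.79%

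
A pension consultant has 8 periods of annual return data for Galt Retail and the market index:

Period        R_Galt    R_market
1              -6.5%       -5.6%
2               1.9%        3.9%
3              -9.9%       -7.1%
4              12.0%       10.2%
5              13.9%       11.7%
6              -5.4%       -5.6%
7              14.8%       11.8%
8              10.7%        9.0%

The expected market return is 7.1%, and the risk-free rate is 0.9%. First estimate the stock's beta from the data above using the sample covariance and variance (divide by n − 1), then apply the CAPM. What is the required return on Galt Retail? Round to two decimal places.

8.36%

Mean R_i = (-6.5 + 1.9 − 9.9 + 12.0 + 13.9 − 5.4 + 14.8 + 10.7) / 8 = 3.9375%
Mean R_m = (-5.6 + 3.9 − 7.1 + 10.2 + 11.7 − 5.6 + 11.8 + 9.0) / 8 = 3.5375%
Σ(R_i − R̄_i)(R_m − R̄_m) = 588.8788  ⇒  Cov = 588.8788 / 7 = 84.1255
Σ(R_m − R̄_m)² = 489.3988  ⇒  Var(R_m) = 489.3988 / 7 = 69.9141
β = Cov / Var(R_m) = 84.1255 / 69.9141 = 1.2033
MRP = 7.1% − 0.9% = 6.20%
E(R) = R_f + β × MRP = 0.9% + 1.2033 × 6.2% = 8.36%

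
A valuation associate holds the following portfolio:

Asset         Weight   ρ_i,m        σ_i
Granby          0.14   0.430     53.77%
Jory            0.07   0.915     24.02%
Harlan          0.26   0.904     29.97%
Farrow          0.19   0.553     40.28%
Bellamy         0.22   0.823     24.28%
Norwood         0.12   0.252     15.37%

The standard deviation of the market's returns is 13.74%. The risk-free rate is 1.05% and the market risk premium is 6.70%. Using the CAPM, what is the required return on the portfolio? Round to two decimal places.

11.25%

β_Granby = 0.430 × 53.77% / 13.74% = 1.6828
β_Jory = 0.915 × 24.02% / 13.74% = 1.5996
β_Harlan = 0.904 × 29.97% / 13.74% = 1.9718
β_Farrow = 0.553 × 40.28% / 13.74% = 1.6212
β_Bellamy = 0.823 × 24.28% / 13.74% = 1.4543
β_Norwood = 0.252 × 15.37% / 13.74% = 0.2819
β_P = Σ w_i β_i = 0.14×1.6828 + 0.07×1.5996 + 0.26×1.9718 + 0.19×1.6212 + 0.22×1.4543 + 0.12×0.2819 = 1.5220
E(R_P) = R_f + β_P × MRP = 1.05% + 1.5220 × 6.70% = 11.25%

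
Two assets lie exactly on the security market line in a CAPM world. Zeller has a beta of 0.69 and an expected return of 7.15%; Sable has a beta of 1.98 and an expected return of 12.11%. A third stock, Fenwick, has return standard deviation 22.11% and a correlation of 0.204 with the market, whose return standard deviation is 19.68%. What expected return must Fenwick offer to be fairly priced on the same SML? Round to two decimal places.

MRP = (12.11% − 7.15%) / (1.98 − 0.69) = 3.8450%
R_f = 7.15% − 0.69 × 3.8450% = 4.4970%
β_Fenwick = ρ·σ_i/σ_m = 0.204 × 22.11 / 19.68 = 0.2292
E(R_Fenwick) = R_f + β × MRP = 4.4970% + 0.2292 × 3.8450% = 5.38%

5.38%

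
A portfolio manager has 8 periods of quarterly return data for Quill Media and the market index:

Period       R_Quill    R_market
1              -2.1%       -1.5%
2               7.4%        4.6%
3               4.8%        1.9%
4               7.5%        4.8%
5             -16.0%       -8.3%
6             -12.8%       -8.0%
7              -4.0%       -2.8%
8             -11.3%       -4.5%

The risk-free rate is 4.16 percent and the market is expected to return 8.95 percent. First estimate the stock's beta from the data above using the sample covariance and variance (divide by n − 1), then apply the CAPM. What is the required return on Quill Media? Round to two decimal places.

Mean R_i = (-2.1 + 7.4 + 4.8 + 7.5 − 16.0 − 12.8 − 4.0 − 11.3) / 8 = -3.3125%
Mean R_m = (-1.5 + 4.6 + 1.9 + 4.8 − 8.3 − 8.0 − 2.8 − 4.5) / 8 = -1.7250%
Σ(R_i − R̄_i)(R_m − R̄_m) = 333.8475  ⇒  Cov = 333.8475 / 7 = 47.6925
Σ(R_m − R̄_m)² = 187.2350  ⇒  Var(R_m) = 187.2350 / 7 = 26.7479
β = Cov / Var(R_m) = 47.6925 / 26.7479 = 1.7830
MRP = 8.95% − 4.16% = 4.79%
E(R) = R_f + β × MRP = 4.16% + 1.7830 × 4.79% = 12.70%

12.70%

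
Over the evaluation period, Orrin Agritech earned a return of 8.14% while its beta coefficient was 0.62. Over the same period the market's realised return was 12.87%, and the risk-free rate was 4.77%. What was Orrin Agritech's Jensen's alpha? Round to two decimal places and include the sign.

-1.65%

Market excess return = 12.87% − 4.77% = 8.10%
CAPM benchmark = R_f + β(R_m − R_f) = 4.77% + 0.62 × 8.10% = 9.7920%
α = actual − benchmark = 8.14% − 9.7920% = -1.65%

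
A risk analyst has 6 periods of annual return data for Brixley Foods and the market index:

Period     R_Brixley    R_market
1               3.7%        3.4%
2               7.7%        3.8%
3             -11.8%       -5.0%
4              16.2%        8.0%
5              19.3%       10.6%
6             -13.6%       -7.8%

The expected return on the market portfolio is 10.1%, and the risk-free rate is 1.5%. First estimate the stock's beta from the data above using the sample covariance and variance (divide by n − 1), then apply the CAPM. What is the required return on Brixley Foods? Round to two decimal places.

17.85%

Mean R_i = (3.7 + 7.7 − 11.8 + 16.2 + 19.3 − 13.6) / 6 = 3.5833%
Mean R_m = (3.4 + 3.8 − 5.0 + 8.0 + 10.6 − 7.8) / 6 = 2.1667%
Σ(R_i − R̄_i)(R_m − R̄_m) = 494.5167  ⇒  Cov = 494.5167 / 5 = 98.9033
Σ(R_m − R̄_m)² = 260.0333  ⇒  Var(R_m) = 260.0333 / 5 = 52.0067
β = Cov / Var(R_m) = 98.9033 / 52.0067 = 1.9017
MRP = 10.1% − 1.5% = 8.60%
E(R) = R_f + β × MRP = 1.5% + 1.9017 × 8.6% = 17.85%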